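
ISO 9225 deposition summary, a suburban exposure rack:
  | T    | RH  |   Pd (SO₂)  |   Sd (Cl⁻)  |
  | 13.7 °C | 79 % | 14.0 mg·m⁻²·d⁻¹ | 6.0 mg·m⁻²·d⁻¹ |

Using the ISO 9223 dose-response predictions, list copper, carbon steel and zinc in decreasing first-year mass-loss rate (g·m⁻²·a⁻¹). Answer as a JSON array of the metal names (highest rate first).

copper: T>10 °C ⇒ hinge -0.080·(13.7−10) = -0.2960
  SO₂ term: 0.0053·14.0^0.26·exp(0.059·79-0.2960) = 0.8279
  Sd branch = 0.01025·Sd^0.27·e^(0.036·RH+0.049·T) = 0.5591 μm/a
  sum: 0.8279 + 0.5591 → r_corr = 1.387 μm/a
  mass loss = 1.387 μm/a × 8.96 g/cm³ = 12.43 g·m⁻²·a⁻¹
carbon steel: T>10 °C ⇒ hinge -0.054·(13.7−10) = -0.1998
  Pd branch = 1.77·Pd^0.52·e^(0.02·RH+f) = 27.76 μm/a
  Sd branch = 0.102·Sd^0.62·e^(0.033·RH+0.04·T) = 7.265 μm/a
  r_corr = 27.76 + 7.265 = 35.02 μm/a
  mass loss = 35.02 μm/a × 7.85 g/cm³ = 274.9 g·m⁻²·a⁻¹
zinc: temperature factor f = -0.071·(3.7) = -0.2627
  SO₂ term: 0.0129·14.0^0.44·exp(0.046·79-0.2627) = 1.2
  Cl⁻ term: 0.0175·6.0^0.57·exp(0.008·79+0.085·13.7) = 0.293
  r_corr = 1.2 + 0.293 = 1.493 μm/a
  mass loss = 1.493 μm/a × 7.14 g/cm³ = 10.66 g·m⁻²·a⁻¹
Ordering by g·m⁻²·a⁻¹: carbon steel (275) > copper (12.4) > zinc (10.7)

["carbon steel", "copper", "zinc"]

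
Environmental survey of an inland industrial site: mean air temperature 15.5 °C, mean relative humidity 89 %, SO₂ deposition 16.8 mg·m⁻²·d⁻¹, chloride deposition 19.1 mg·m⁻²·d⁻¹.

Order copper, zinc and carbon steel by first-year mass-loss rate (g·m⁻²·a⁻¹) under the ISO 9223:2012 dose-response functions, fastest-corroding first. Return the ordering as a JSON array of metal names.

copper: T>10 °C ⇒ hinge -0.080·(15.5−10) = -0.4400
  Pd branch = 0.0053·Pd^0.26·e^(0.059·RH+f) = 1.356 μm/a
  Cl⁻ term: 0.01025·19.1^0.27·exp(0.036·89+0.049·15.5) = 1.197
  r_corr = 1.356 + 1.197 = 2.553 μm/a
  mass loss = 2.553 μm/a × 8.96 g/cm³ = 22.87 g·m⁻²·a⁻¹
zinc: f(T) = -0.071·(T−10) [T>10 °C] = -0.3905
  SO₂ term: 0.0129·16.8^0.44·exp(0.046·89-0.3905) = 1.812
  Cl⁻ term: 0.0175·19.1^0.57·exp(0.008·89+0.085·15.5) = 0.7155
  r_corr = 1.812 + 0.7155 = 2.527 μm/a
  mass loss = 2.527 μm/a × 7.14 g/cm³ = 18.05 g·m⁻²·a⁻¹
carbon steel: T>10 °C ⇒ hinge -0.054·(15.5−10) = -0.2970
  Pd branch = 1.77·Pd^0.52·e^(0.02·RH+f) = 33.82 μm/a
  Sd branch = 0.102·Sd^0.62·e^(0.033·RH+0.04·T) = 22.27 μm/a
  r_corr = 33.82 + 22.27 = 56.09 μm/a
  mass loss = 56.09 μm/a × 7.85 g/cm³ = 440.3 g·m⁻²·a⁻¹
Ordering by g·m⁻²·a⁻¹: carbon steel (440) > copper (22.9) > zinc (18)

["carbon steel", "copper", "zinc"]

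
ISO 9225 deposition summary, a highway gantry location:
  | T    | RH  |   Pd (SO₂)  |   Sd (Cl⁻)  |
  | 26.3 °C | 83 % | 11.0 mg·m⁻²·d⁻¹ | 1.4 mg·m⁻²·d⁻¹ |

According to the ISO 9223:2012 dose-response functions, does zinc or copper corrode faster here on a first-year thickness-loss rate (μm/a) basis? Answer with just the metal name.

zinc: temperature factor f = -0.071·(16.3) = -1.1573
  SO₂ term: 0.0129·11.0^0.44·exp(0.046·83-1.1573) = 0.5301
  Sd branch = 0.0175·Sd^0.57·e^(0.008·RH+0.085·T) = 0.3851 μm/a
  r_corr = 0.5301 + 0.3851 = 0.9152 μm/a
copper: T>10 °C ⇒ hinge -0.080·(26.3−10) = -1.3040
  Pd branch = 0.0053·Pd^0.26·e^(0.059·RH+f) = 0.3593 μm/a
  Cl⁻ term: 0.01025·1.4^0.27·exp(0.036·83+0.049·26.3) = 0.8082
  r_corr = 0.3593 + 0.8082 = 1.168 μm/a
Ordering by μm/a: copper (1.17) > zinc (0.915)

copper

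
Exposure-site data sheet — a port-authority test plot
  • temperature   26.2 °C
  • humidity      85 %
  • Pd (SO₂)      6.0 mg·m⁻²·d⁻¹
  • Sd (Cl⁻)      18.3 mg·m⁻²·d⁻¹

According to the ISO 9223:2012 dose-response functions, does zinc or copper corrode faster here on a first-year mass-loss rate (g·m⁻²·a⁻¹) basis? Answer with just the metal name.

zinc: f(T) = -0.071·(T−10) [T>10 °C] = -1.1502
  Pd branch = 0.0129·Pd^0.44·e^(0.046·RH+f) = 0.4483 μm/a
  Sd branch = 0.0175·Sd^0.57·e^(0.008·RH+0.085·T) = 1.679 μm/a
  sum: 0.4483 + 1.679 → r_corr = 2.128 μm/a
  mass loss = 2.128 μm/a × 7.14 g/cm³ = 15.19 g·m⁻²·a⁻¹
copper: T>10 °C ⇒ hinge -0.080·(26.2−10) = -1.2960
  SO₂ term: 0.0053·6.0^0.26·exp(0.059·85-1.2960) = 0.3481
  Cl⁻ term: 0.01025·18.3^0.27·exp(0.036·85+0.049·26.2) = 1.73
  sum: 0.3481 + 1.73 → r_corr = 2.078 μm/a
  mass loss = 2.078 μm/a × 8.96 g/cm³ = 18.62 g·m⁻²·a⁻¹
Ordering by g·m⁻²·a⁻¹: copper (18.6) > zinc (15.2)

copper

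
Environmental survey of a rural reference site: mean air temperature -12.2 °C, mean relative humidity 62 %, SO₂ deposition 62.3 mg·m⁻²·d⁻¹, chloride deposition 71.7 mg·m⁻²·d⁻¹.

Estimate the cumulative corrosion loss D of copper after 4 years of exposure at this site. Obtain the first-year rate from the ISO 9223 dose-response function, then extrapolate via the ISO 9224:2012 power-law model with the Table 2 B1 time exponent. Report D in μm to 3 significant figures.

copper: T≤10 °C ⇒ hinge +0.126·(-12.2−10) = -2.7972
  Pd branch = 0.0053·Pd^0.26·e^(0.059·RH+f) = 0.0367 μm/a
  Sd branch = 0.01025·Sd^0.27·e^(0.036·RH+0.049·T) = 0.1665 μm/a
  r_corr = 0.0367 + 0.1665 = 0.2032 μm/a
ISO 9224: D(t) = r_corr · t^b with b = 0.667 (copper, B1)
  D(4) = 0.2032 × 4^0.667 = 0.2032 × 2.521 = 0.5123 μm

D(4) = 0.512 μm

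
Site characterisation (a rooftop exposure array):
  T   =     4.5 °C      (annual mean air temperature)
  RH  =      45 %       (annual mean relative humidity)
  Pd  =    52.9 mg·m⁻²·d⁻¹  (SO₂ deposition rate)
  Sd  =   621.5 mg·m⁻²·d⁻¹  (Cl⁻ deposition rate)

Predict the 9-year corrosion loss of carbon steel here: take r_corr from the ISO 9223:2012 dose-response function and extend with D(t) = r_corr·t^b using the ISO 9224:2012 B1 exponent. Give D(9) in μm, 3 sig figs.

carbon steel: T≤10 °C ⇒ hinge +0.150·(4.5−10) = -0.8250
  SO₂ term: 1.77·52.9^0.52·exp(0.02·45-0.8250) = 15.02
  Sd branch = 0.102·Sd^0.62·e^(0.033·RH+0.04·T) = 29.08 μm/a
  sum: 15.02 + 29.08 → r_corr = 44.11 μm/a
Power-law: D(9) = r_corr · 9^0.523
  D(9) = 44.11 × 9^0.523 = 44.11 × 3.156 = 139.2 μm

D(9) = 139 μm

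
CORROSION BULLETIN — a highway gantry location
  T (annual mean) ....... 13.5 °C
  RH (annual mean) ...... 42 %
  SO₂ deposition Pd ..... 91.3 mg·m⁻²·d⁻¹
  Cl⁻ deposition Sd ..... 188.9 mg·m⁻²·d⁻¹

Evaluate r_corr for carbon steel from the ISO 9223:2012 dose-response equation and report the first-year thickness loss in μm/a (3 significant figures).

r_corr = 53.5 μm/a

carbon steel: T>10 °C ⇒ hinge -0.054·(13.5−10) = -0.1890
  sulphur-dioxide contribution → 35.49 μm/a
  chloride contribution → 18.04 μm/a
  ⇒ r_corr(carbon steel) = 53.54 μm/a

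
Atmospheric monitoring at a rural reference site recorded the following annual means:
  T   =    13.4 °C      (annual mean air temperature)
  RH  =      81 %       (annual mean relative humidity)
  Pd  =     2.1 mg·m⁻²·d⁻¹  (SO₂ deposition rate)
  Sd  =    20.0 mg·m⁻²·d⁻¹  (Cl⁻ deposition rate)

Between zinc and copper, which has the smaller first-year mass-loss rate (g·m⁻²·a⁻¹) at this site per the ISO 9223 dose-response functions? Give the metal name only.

zinc: f(T) = -0.071·(T−10) [T>10 °C] = -0.2414
  sulphur-dioxide contribution → 0.5831 μm/a
  chloride contribution → 0.5764 μm/a
  ⇒ r_corr(zinc) = 1.159 μm/a
  mass loss = 1.159 μm/a × 7.14 g/cm³ = 8.278 g·m⁻²·a⁻¹
copper: f(T) = -0.080·(T−10) [T>10 °C] = -0.2720
  sulphur-dioxide contribution → 0.5827 μm/a
  chloride contribution → 0.8195 μm/a
  ⇒ r_corr(copper) = 1.402 μm/a
  mass loss = 1.402 μm/a × 8.96 g/cm³ = 12.56 g·m⁻²·a⁻¹
Ordering by g·m⁻²·a⁻¹: copper (12.6) > zinc (8.28)

zinc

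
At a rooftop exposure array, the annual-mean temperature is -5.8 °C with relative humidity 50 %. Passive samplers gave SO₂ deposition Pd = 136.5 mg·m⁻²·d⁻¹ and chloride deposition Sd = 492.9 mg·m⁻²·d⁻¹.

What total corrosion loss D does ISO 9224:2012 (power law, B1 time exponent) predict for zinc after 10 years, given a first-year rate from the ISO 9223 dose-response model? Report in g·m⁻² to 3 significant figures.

D(10) = 53.9 g·m⁻²

zinc: temperature factor f = +0.038·(-15.8) = -0.6004
  sulphur-dioxide contribution → 0.614 μm/a
  chloride contribution → 0.5464 μm/a
  ⇒ r_corr(zinc) = 1.16 μm/a
Power-law: D(10) = r_corr · 10^0.813
  D(10) = 1.16 × 10^0.813 = 1.16 × 6.501 = 7.544 μm
  Mass loss = 7.544 μm × 7.14 g/cm³ = 53.87 g·m⁻²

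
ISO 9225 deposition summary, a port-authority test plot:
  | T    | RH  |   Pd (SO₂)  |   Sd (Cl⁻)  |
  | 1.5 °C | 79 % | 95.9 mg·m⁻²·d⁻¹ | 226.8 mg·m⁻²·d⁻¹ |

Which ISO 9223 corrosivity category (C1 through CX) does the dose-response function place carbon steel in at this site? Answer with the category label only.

carbon steel: T≤10 °C ⇒ hinge +0.150·(1.5−10) = -1.2750
  Pd branch = 1.77·Pd^0.52·e^(0.02·RH+f) = 25.76 μm/a
  Cl⁻ term: 0.102·226.8^0.62·exp(0.033·79+0.04·1.5) = 42.4
  r_corr = 25.76 + 42.4 = 68.16 μm/a
68.2 μm/a falls in (50, 80] for carbon steel → category C4

C4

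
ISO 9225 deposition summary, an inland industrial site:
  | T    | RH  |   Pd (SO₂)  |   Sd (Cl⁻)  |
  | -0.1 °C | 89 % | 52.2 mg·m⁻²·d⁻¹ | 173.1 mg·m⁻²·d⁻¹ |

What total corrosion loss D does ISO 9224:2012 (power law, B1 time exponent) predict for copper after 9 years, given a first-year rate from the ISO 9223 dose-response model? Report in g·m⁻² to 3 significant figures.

D(9) = 69.9 g·m⁻²

copper: f(T) = +0.126·(T−10) [T≤10 °C] = -1.2726
  Pd branch = 0.0053·Pd^0.26·e^(0.059·RH+f) = 0.7919 μm/a
  Sd branch = 0.01025·Sd^0.27·e^(0.036·RH+0.049·T) = 1.01 μm/a
  sum: 0.7919 + 1.01 → r_corr = 1.802 μm/a
ISO 9224: D(t) = r_corr · t^b with b = 0.667 (copper, B1)
  D(9) = 1.802 × 9^0.667 = 1.802 × 4.33 = 7.803 μm
  Mass loss = 7.803 μm × 8.96 g/cm³ = 69.91 g·m⁻²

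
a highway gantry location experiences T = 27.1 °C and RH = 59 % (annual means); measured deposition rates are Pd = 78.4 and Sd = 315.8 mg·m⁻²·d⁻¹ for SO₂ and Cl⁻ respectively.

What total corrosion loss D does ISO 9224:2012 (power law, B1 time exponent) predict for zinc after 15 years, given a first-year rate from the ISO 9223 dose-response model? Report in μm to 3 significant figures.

zinc: f(T) = -0.071·(T−10) [T>10 °C] = -1.2141
  Pd branch = 0.0129·Pd^0.44·e^(0.046·RH+f) = 0.394 μm/a
  Cl⁻ term: 0.0175·315.8^0.57·exp(0.008·59+0.085·27.1) = 7.466
  sum: 0.394 + 7.466 → r_corr = 7.86 μm/a
Power-law: D(15) = r_corr · 15^0.813
  D(15) = 7.86 × 15^0.813 = 7.86 × 9.04 = 71.05 μm

D(15) = 71.1 μm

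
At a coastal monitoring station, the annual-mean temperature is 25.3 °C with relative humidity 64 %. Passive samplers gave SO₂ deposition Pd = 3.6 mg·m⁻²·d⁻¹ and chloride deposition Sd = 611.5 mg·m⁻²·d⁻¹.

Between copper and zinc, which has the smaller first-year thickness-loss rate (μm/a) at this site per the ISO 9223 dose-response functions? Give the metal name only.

copper: temperature factor f = -0.080·(15.3) = -1.2240
  Pd branch = 0.0053·Pd^0.26·e^(0.059·RH+f) = 0.09489 μm/a
  Sd branch = 0.01025·Sd^0.27·e^(0.036·RH+0.049·T) = 2.005 μm/a
  sum: 0.09489 + 2.005 → r_corr = 2.1 μm/a
zinc: temperature factor f = -0.071·(15.3) = -1.0863
  Pd branch = 0.0129·Pd^0.44·e^(0.046·RH+f) = 0.1453 μm/a
  Sd branch = 0.0175·Sd^0.57·e^(0.008·RH+0.085·T) = 9.718 μm/a
  r_corr = 0.1453 + 9.718 = 9.864 μm/a
Ordering by μm/a: zinc (9.86) > copper (2.1)

copper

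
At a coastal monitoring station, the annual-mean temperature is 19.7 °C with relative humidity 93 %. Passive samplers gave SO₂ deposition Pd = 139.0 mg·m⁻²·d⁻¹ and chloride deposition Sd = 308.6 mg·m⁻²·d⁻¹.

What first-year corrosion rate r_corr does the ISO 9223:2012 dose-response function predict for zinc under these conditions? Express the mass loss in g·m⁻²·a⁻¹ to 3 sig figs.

r_corr = 66.1 g·m⁻²·a⁻¹

zinc: f(T) = -0.071·(T−10) [T>10 °C] = -0.6887
  Pd branch = 0.0129·Pd^0.44·e^(0.046·RH+f) = 4.096 μm/a
  Cl⁻ term: 0.0175·308.6^0.57·exp(0.008·93+0.085·19.7) = 5.156
  r_corr = 4.096 + 5.156 = 9.252 μm/a
Convert to mass loss: 9.252 μm/a × 7.14 g/cm³ = 66.06 g·m⁻²·a⁻¹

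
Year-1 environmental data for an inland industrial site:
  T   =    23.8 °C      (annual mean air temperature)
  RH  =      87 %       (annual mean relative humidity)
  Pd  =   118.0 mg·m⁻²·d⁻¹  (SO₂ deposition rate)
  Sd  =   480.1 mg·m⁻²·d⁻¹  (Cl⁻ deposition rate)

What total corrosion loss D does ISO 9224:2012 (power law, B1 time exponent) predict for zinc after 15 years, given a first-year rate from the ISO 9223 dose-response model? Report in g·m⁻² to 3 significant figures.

zinc: f(T) = -0.071·(T−10) [T>10 °C] = -0.9798
  SO₂ term: 0.0129·118.0^0.44·exp(0.046·87-0.9798) = 2.161
  Cl⁻ term: 0.0175·480.1^0.57·exp(0.008·87+0.085·23.8) = 8.959
  sum: 2.161 + 8.959 → r_corr = 11.12 μm/a
Long-term exponent b (ISO 9224 Table 2, B1) = 0.813
  D(15) = 11.12 × 15^0.813 = 11.12 × 9.04 = 100.5 μm
  Mass loss = 100.5 μm × 7.14 g/cm³ = 717.7 g·m⁻²

D(15) = 718 g·m⁻²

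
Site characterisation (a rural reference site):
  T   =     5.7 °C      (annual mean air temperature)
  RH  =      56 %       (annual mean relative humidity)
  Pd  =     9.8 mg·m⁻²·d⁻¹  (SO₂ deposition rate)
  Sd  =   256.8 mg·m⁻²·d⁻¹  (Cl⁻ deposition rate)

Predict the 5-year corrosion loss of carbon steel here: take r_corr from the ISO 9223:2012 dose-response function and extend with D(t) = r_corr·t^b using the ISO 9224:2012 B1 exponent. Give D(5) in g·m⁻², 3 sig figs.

carbon steel: f(T) = +0.150·(T−10) [T≤10 °C] = -0.6450
  SO₂ term: 1.77·9.8^0.52·exp(0.02·56-0.6450) = 9.326
  Cl⁻ term: 0.102·256.8^0.62·exp(0.033·56+0.04·5.7) = 25.36
  r_corr = 9.326 + 25.36 = 34.69 μm/a
Power-law: D(5) = r_corr · 5^0.523
  D(5) = 34.69 × 5^0.523 = 34.69 × 2.32 = 80.48 μm
  Mass loss = 80.48 μm × 7.85 g/cm³ = 631.8 g·m⁻²

D(5) = 632 g·m⁻²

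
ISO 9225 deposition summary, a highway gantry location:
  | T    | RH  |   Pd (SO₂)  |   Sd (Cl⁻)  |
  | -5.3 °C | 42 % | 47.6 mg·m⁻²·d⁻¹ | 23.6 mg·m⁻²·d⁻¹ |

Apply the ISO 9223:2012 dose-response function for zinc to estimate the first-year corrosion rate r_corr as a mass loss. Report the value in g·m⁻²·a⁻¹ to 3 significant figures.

zinc: temperature factor f = +0.038·(-15.3) = -0.5814
  sulphur-dioxide contribution → 0.2725 μm/a
  chloride contribution → 0.0946 μm/a
  ⇒ r_corr(zinc) = 0.3671 μm/a
Convert to mass loss: 0.3671 μm/a × 7.14 g/cm³ = 2.621 g·m⁻²·a⁻¹

r_corr = 2.62 g·m⁻²·a⁻¹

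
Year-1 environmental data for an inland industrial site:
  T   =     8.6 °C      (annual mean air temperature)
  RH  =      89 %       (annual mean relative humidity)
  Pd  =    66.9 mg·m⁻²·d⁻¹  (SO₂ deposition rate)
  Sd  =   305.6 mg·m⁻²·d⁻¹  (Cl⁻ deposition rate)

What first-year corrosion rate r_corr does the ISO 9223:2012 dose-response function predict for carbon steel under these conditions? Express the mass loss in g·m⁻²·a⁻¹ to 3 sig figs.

carbon steel: f(T) = +0.150·(T−10) [T≤10 °C] = -0.2100
  Pd branch = 1.77·Pd^0.52·e^(0.02·RH+f) = 75.69 μm/a
  Sd branch = 0.102·Sd^0.62·e^(0.033·RH+0.04·T) = 94.26 μm/a
  sum: 75.69 + 94.26 → r_corr = 169.9 μm/a
Convert to mass loss: 169.9 μm/a × 7.85 g/cm³ = 1334 g·m⁻²·a⁻¹

r_corr = 1.33e+03 g·m⁻²·a⁻¹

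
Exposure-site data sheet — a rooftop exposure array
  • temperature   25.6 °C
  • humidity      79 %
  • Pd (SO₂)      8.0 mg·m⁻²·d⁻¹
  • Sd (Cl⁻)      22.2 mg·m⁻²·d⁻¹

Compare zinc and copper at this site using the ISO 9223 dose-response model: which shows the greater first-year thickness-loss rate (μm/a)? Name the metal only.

zinc

zinc: temperature factor f = -0.071·(15.6) = -1.1076
  SO₂ term: 0.0129·8.0^0.44·exp(0.046·79-1.1076) = 0.4029
  Sd branch = 0.0175·Sd^0.57·e^(0.008·RH+0.085·T) = 1.698 μm/a
  r_corr = 0.4029 + 1.698 = 2.101 μm/a
copper: f(T) = -0.080·(T−10) [T>10 °C] = -1.2480
  Pd branch = 0.0053·Pd^0.26·e^(0.059·RH+f) = 0.2763 μm/a
  Sd branch = 0.01025·Sd^0.27·e^(0.036·RH+0.049·T) = 1.426 μm/a
  r_corr = 0.2763 + 1.426 = 1.702 μm/a
Ordering by μm/a: zinc (2.1) > copper (1.7)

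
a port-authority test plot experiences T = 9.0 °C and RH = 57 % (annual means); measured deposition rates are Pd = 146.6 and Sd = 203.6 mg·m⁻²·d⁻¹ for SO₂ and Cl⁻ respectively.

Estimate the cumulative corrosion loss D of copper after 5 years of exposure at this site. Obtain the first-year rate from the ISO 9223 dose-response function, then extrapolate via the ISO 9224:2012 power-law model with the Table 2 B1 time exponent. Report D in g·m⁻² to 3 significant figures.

copper: T≤10 °C ⇒ hinge +0.126·(9.0−10) = -0.1260
  Pd branch = 0.0053·Pd^0.26·e^(0.059·RH+f) = 0.4935 μm/a
  Cl⁻ term: 0.01025·203.6^0.27·exp(0.036·57+0.049·9.0) = 0.5209
  sum: 0.4935 + 0.5209 → r_corr = 1.014 μm/a
Long-term exponent b (ISO 9224 Table 2, B1) = 0.667
  D(5) = 1.014 × 5^0.667 = 1.014 × 2.926 = 2.968 μm
  Mass loss = 2.968 μm × 8.96 g/cm³ = 26.59 g·m⁻²

D(5) = 26.6 g·m⁻²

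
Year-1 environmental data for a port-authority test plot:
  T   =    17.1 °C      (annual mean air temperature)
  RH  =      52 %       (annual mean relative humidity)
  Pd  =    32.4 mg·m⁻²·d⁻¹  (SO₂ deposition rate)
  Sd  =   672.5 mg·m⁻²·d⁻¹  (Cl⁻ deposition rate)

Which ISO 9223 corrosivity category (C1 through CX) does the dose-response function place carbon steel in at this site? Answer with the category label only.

carbon steel: T>10 °C ⇒ hinge -0.054·(17.1−10) = -0.3834
  SO₂ term: 1.77·32.4^0.52·exp(0.02·52-0.3834) = 20.83
  Sd branch = 0.102·Sd^0.62·e^(0.033·RH+0.04·T) = 63.69 μm/a
  r_corr = 20.83 + 63.69 = 84.52 μm/a
Category bounds: 80…200 μm/a bracket r_corr ⇒ C5

C5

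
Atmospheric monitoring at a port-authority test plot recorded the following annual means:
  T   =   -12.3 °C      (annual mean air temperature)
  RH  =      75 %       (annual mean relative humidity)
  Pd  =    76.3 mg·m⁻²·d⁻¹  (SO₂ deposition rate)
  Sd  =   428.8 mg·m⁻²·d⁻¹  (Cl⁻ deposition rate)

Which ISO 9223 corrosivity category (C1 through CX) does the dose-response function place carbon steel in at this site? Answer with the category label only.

carbon steel: f(T) = +0.150·(T−10) [T≤10 °C] = -3.3450
  sulphur-dioxide contribution → 2.664 μm/a
  chloride contribution → 31.75 μm/a
  total first-year rate 34.42 μm/a
ISO 9223 Table 2 (carbon steel): 25 < 34.4 ≤ 50 μm/a ⇒ C3

C3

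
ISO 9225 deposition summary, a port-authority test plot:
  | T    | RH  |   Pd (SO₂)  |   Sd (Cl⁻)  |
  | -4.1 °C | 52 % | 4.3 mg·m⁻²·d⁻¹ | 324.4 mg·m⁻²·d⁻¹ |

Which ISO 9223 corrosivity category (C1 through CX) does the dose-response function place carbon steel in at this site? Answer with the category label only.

C2

carbon steel: T≤10 °C ⇒ hinge +0.150·(-4.1−10) = -2.1150
  sulphur-dioxide contribution → 1.29 μm/a
  chloride contribution → 17.36 μm/a
  total first-year rate 18.65 μm/a
Category bounds: 1.3…25 μm/a bracket r_corr ⇒ C2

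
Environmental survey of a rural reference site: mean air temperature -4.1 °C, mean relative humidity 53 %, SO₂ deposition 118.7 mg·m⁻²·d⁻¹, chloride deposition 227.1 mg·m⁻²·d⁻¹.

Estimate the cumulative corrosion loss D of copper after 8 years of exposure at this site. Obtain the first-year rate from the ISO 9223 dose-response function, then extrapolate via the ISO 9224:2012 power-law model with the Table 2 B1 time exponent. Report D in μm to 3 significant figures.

D(8) = 1.26 μm

copper: f(T) = +0.126·(T−10) [T≤10 °C] = -1.7766
  Pd branch = 0.0053·Pd^0.26·e^(0.059·RH+f) = 0.07081 μm/a
  Sd branch = 0.01025·Sd^0.27·e^(0.036·RH+0.049·T) = 0.2445 μm/a
  r_corr = 0.07081 + 0.2445 = 0.3153 μm/a
ISO 9224: D(t) = r_corr · t^b with b = 0.667 (copper, B1)
  D(8) = 0.3153 × 8^0.667 = 0.3153 × 4.003 = 1.262 μm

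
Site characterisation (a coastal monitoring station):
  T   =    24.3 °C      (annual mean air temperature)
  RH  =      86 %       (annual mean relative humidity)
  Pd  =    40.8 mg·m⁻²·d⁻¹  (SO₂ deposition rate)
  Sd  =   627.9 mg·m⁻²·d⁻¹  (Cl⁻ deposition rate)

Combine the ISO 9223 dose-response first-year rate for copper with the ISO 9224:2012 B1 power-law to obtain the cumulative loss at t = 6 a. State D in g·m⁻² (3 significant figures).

copper: f(T) = -0.080·(T−10) [T>10 °C] = -1.1440
  Pd branch = 0.0053·Pd^0.26·e^(0.059·RH+f) = 0.7077 μm/a
  Sd branch = 0.01025·Sd^0.27·e^(0.036·RH+0.049·T) = 4.245 μm/a
  r_corr = 0.7077 + 4.245 = 4.952 μm/a
Power-law: D(6) = r_corr · 6^0.667
  D(6) = 4.952 × 6^0.667 = 4.952 × 3.304 = 16.36 μm
  Mass loss = 16.36 μm × 8.96 g/cm³ = 146.6 g·m⁻²

D(6) = 147 g·m⁻²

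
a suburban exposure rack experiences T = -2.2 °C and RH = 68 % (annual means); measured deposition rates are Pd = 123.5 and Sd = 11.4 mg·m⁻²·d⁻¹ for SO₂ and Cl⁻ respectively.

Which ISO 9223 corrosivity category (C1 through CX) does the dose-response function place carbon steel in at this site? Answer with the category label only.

carbon steel: T≤10 °C ⇒ hinge +0.150·(-2.2−10) = -1.8300
  SO₂ term: 1.77·123.5^0.52·exp(0.02·68-1.8300) = 13.54
  Sd branch = 0.102·Sd^0.62·e^(0.033·RH+0.04·T) = 3.983 μm/a
  r_corr = 13.54 + 3.983 = 17.52 μm/a
17.5 μm/a falls in (1.3, 25] for carbon steel → category C2

C2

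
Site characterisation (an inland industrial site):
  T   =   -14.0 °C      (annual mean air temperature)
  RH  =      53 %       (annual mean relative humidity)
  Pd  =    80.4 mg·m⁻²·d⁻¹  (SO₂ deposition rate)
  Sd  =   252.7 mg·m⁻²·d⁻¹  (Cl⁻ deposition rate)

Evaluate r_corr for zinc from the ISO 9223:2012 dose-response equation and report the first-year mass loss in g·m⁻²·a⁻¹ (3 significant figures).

r_corr = 4.28 g·m⁻²·a⁻¹

zinc: temperature factor f = +0.038·(-24.0) = -0.9120
  sulphur-dioxide contribution → 0.4089 μm/a
  chloride contribution → 0.1905 μm/a
  total first-year rate 0.5994 μm/a
Convert to mass loss: 0.5994 μm/a × 7.14 g/cm³ = 4.28 g·m⁻²·a⁻¹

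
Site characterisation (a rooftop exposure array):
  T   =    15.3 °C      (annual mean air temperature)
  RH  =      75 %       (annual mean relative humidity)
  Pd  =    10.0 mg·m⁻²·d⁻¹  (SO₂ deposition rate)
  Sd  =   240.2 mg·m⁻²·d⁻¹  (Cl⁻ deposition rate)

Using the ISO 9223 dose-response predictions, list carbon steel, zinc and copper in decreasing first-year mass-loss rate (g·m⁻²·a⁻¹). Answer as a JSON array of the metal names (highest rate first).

["carbon steel", "zinc", "copper"]

carbon steel: f(T) = -0.054·(T−10) [T>10 °C] = -0.2862
  sulphur-dioxide contribution → 19.73 μm/a
  chloride contribution → 66.87 μm/a
  ⇒ r_corr(carbon steel) = 86.6 μm/a
  mass loss = 86.6 μm/a × 7.85 g/cm³ = 679.8 g·m⁻²·a⁻¹
zinc: f(T) = -0.071·(T−10) [T>10 °C] = -0.3763
  sulphur-dioxide contribution → 0.7682 μm/a
  chloride contribution → 2.663 μm/a
  ⇒ r_corr(zinc) = 3.431 μm/a
  mass loss = 3.431 μm/a × 7.14 g/cm³ = 24.5 g·m⁻²·a⁻¹
copper: temperature factor f = -0.080·(5.3) = -0.4240
  sulphur-dioxide contribution → 0.5271 μm/a
  chloride contribution → 1.418 μm/a
  total first-year rate 1.945 μm/a
  mass loss = 1.945 μm/a × 8.96 g/cm³ = 17.43 g·m⁻²·a⁻¹
Ordering by g·m⁻²·a⁻¹: carbon steel (680) > zinc (24.5) > copper (17.4)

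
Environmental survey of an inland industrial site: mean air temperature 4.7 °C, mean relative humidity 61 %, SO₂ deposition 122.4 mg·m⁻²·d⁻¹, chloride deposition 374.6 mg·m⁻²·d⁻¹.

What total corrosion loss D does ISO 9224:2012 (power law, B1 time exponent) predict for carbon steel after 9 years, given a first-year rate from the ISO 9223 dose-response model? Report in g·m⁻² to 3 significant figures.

carbon steel: temperature factor f = +0.150·(-5.3) = -0.7950
  sulphur-dioxide contribution → 32.98 μm/a
  chloride contribution → 36.32 μm/a
  total first-year rate 69.29 μm/a
ISO 9224: D(t) = r_corr · t^b with b = 0.523 (carbon steel, B1)
  D(9) = 69.29 × 9^0.523 = 69.29 × 3.156 = 218.6 μm
  Mass loss = 218.6 μm × 7.85 g/cm³ = 1716 g·m⁻²

D(9) = 1.72e+03 g·m⁻²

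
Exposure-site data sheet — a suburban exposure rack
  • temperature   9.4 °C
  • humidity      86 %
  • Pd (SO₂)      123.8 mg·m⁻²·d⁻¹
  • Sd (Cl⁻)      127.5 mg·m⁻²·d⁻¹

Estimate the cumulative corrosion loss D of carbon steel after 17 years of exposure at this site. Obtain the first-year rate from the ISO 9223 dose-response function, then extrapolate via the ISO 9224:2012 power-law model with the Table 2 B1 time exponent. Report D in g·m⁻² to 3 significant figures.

carbon steel: T≤10 °C ⇒ hinge +0.150·(9.4−10) = -0.0900
  SO₂ term: 1.77·123.8^0.52·exp(0.02·86-0.0900) = 110.7
  Cl⁻ term: 0.102·127.5^0.62·exp(0.033·86+0.04·9.4) = 51.27
  r_corr = 110.7 + 51.27 = 162 μm/a
Long-term exponent b (ISO 9224 Table 2, B1) = 0.523
  D(17) = 162 × 17^0.523 = 162 × 4.401 = 712.7 μm
  Mass loss = 712.7 μm × 7.85 g/cm³ = 5595 g·m⁻²

D(17) = 5.59e+03 g·m⁻²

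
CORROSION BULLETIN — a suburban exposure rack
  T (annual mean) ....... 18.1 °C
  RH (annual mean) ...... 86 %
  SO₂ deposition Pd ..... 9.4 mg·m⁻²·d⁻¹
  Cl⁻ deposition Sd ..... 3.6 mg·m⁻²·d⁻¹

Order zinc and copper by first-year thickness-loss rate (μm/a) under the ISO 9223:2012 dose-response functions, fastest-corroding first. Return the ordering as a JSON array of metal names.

zinc: temperature factor f = -0.071·(8.1) = -0.5751
  Pd branch = 0.0129·Pd^0.44·e^(0.046·RH+f) = 1.016 μm/a
  Cl⁻ term: 0.0175·3.6^0.57·exp(0.008·86+0.085·18.1) = 0.3366
  sum: 1.016 + 0.3366 → r_corr = 1.353 μm/a
copper: f(T) = -0.080·(T−10) [T>10 °C] = -0.6480
  Pd branch = 0.0053·Pd^0.26·e^(0.059·RH+f) = 0.7934 μm/a
  Sd branch = 0.01025·Sd^0.27·e^(0.036·RH+0.049·T) = 0.7775 μm/a
  sum: 0.7934 + 0.7775 → r_corr = 1.571 μm/a
Ordering by μm/a: copper (1.57) > zinc (1.35)

["copper", "zinc"]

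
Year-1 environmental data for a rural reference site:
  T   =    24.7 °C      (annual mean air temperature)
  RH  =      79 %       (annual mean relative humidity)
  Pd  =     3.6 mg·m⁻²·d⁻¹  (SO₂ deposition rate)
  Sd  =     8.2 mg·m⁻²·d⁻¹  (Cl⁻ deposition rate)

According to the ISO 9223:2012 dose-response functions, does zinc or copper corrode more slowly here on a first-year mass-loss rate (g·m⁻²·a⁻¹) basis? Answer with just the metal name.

zinc

zinc: f(T) = -0.071·(T−10) [T>10 °C] = -1.0437
  SO₂ term: 0.0129·3.6^0.44·exp(0.046·79-1.0437) = 0.3022
  Cl⁻ term: 0.0175·8.2^0.57·exp(0.008·79+0.085·24.7) = 0.8916
  sum: 0.3022 + 0.8916 → r_corr = 1.194 μm/a
  mass loss = 1.194 μm/a × 7.14 g/cm³ = 8.524 g·m⁻²·a⁻¹
copper: temperature factor f = -0.080·(14.7) = -1.1760
  Pd branch = 0.0053·Pd^0.26·e^(0.059·RH+f) = 0.2412 μm/a
  Cl⁻ term: 0.01025·8.2^0.27·exp(0.036·79+0.049·24.7) = 1.043
  sum: 0.2412 + 1.043 → r_corr = 1.284 μm/a
  mass loss = 1.284 μm/a × 8.96 g/cm³ = 11.51 g·m⁻²·a⁻¹
Ordering by g·m⁻²·a⁻¹: copper (11.5) > zinc (8.52)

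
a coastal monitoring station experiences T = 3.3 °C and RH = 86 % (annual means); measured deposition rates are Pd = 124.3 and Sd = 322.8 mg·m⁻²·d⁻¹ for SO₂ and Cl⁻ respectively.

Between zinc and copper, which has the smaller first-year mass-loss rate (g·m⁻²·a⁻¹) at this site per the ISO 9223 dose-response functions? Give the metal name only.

copper

zinc: f(T) = +0.038·(T−10) [T≤10 °C] = -0.2546
  SO₂ term: 0.0129·124.3^0.44·exp(0.046·86-0.2546) = 4.362
  Sd branch = 0.0175·Sd^0.57·e^(0.008·RH+0.085·T) = 1.241 μm/a
  sum: 4.362 + 1.241 → r_corr = 5.603 μm/a
  mass loss = 5.603 μm/a × 7.14 g/cm³ = 40 g·m⁻²·a⁻¹
copper: temperature factor f = +0.126·(-6.7) = -0.8442
  Pd branch = 0.0053·Pd^0.26·e^(0.059·RH+f) = 1.276 μm/a
  Cl⁻ term: 0.01025·322.8^0.27·exp(0.036·86+0.049·3.3) = 1.267
  sum: 1.276 + 1.267 → r_corr = 2.543 μm/a
  mass loss = 2.543 μm/a × 8.96 g/cm³ = 22.79 g·m⁻²·a⁻¹
Ordering by g·m⁻²·a⁻¹: zinc (40) > copper (22.8)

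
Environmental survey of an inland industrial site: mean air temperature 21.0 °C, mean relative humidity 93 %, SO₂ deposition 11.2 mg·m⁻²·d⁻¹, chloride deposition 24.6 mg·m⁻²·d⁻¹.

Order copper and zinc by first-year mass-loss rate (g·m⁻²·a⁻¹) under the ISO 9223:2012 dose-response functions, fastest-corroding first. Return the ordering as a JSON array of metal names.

copper: f(T) = -0.080·(T−10) [T>10 °C] = -0.8800
  Pd branch = 0.0053·Pd^0.26·e^(0.059·RH+f) = 0.9951 μm/a
  Sd branch = 0.01025·Sd^0.27·e^(0.036·RH+0.049·T) = 1.937 μm/a
  sum: 0.9951 + 1.937 → r_corr = 2.932 μm/a
  mass loss = 2.932 μm/a × 8.96 g/cm³ = 26.27 g·m⁻²·a⁻¹
zinc: T>10 °C ⇒ hinge -0.071·(21.0−10) = -0.7810
  SO₂ term: 0.0129·11.2^0.44·exp(0.046·93-0.7810) = 1.233
  Cl⁻ term: 0.0175·24.6^0.57·exp(0.008·93+0.085·21.0) = 1.362
  r_corr = 1.233 + 1.362 = 2.595 μm/a
  mass loss = 2.595 μm/a × 7.14 g/cm³ = 18.53 g·m⁻²·a⁻¹
Ordering by g·m⁻²·a⁻¹: copper (26.3) > zinc (18.5)

["copper", "zinc"]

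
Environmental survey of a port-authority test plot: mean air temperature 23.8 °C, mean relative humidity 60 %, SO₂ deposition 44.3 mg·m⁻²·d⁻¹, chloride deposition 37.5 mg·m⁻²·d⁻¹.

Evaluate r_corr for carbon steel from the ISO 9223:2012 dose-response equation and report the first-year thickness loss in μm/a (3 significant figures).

r_corr = 38.1 μm/a

carbon steel: f(T) = -0.054·(T−10) [T>10 °C] = -0.7452
  SO₂ term: 1.77·44.3^0.52·exp(0.02·60-0.7452) = 20.03
  Sd branch = 0.102·Sd^0.62·e^(0.033·RH+0.04·T) = 18.11 μm/a
  sum: 20.03 + 18.11 → r_corr = 38.13 μm/a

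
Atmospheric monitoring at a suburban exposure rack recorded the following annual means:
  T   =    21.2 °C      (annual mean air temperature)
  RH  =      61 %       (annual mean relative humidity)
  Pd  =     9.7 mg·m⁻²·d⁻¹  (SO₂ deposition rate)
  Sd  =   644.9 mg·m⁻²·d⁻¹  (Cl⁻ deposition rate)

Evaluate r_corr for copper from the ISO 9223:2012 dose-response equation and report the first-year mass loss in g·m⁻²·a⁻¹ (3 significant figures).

r_corr = 14.7 g·m⁻²·a⁻¹

copper: T>10 °C ⇒ hinge -0.080·(21.2−10) = -0.8960
  SO₂ term: 0.0053·9.7^0.26·exp(0.059·61-0.8960) = 0.1428
  Sd branch = 0.01025·Sd^0.27·e^(0.036·RH+0.049·T) = 1.493 μm/a
  sum: 0.1428 + 1.493 → r_corr = 1.636 μm/a
Convert to mass loss: 1.636 μm/a × 8.96 g/cm³ = 14.66 g·m⁻²·a⁻¹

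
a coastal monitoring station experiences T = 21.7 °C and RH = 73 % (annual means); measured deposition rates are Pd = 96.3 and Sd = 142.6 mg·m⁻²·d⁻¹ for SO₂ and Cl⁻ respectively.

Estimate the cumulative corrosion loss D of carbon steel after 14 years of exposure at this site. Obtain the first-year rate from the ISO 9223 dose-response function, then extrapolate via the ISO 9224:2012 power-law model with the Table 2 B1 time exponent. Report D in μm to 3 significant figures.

carbon steel: temperature factor f = -0.054·(11.7) = -0.6318
  SO₂ term: 1.77·96.3^0.52·exp(0.02·73-0.6318) = 43.57
  Sd branch = 0.102·Sd^0.62·e^(0.033·RH+0.04·T) = 58.52 μm/a
  sum: 43.57 + 58.52 → r_corr = 102.1 μm/a
Power-law: D(14) = r_corr · 14^0.523
  D(14) = 102.1 × 14^0.523 = 102.1 × 3.976 = 405.9 μm

D(14) = 406 μm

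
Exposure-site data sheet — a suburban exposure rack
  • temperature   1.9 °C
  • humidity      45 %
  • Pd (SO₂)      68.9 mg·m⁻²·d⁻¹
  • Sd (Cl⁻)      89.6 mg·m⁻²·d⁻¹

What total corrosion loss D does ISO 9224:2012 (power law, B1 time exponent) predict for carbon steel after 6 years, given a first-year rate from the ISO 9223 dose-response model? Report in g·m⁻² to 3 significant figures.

D(6) = 392 g·m⁻²

carbon steel: temperature factor f = +0.150·(-8.1) = -1.2150
  sulphur-dioxide contribution → 11.67 μm/a
  chloride contribution → 7.888 μm/a
  ⇒ r_corr(carbon steel) = 19.56 μm/a
Long-term exponent b (ISO 9224 Table 2, B1) = 0.523
  D(6) = 19.56 × 6^0.523 = 19.56 × 2.553 = 49.92 μm
  Mass loss = 49.92 μm × 7.85 g/cm³ = 391.9 g·m⁻²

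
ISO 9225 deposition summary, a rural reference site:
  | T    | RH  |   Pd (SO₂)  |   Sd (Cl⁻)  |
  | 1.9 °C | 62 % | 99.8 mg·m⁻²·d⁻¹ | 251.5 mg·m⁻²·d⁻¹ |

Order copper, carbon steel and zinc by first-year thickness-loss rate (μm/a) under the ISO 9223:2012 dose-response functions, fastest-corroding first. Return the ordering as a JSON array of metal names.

copper: T≤10 °C ⇒ hinge +0.126·(1.9−10) = -1.0206
  sulphur-dioxide contribution → 0.2452 μm/a
  chloride contribution → 0.4663 μm/a
  ⇒ r_corr(copper) = 0.7114 μm/a
carbon steel: temperature factor f = +0.150·(-8.1) = -1.2150
  sulphur-dioxide contribution → 19.88 μm/a
  chloride contribution → 26.21 μm/a
  ⇒ r_corr(carbon steel) = 46.09 μm/a
zinc: temperature factor f = +0.038·(-8.1) = -0.3078
  sulphur-dioxide contribution → 1.245 μm/a
  chloride contribution → 0.7887 μm/a
  total first-year rate 2.034 μm/a
Ordering by μm/a: carbon steel (46.1) > zinc (2.03) > copper (0.711)

["carbon steel", "zinc", "copper"]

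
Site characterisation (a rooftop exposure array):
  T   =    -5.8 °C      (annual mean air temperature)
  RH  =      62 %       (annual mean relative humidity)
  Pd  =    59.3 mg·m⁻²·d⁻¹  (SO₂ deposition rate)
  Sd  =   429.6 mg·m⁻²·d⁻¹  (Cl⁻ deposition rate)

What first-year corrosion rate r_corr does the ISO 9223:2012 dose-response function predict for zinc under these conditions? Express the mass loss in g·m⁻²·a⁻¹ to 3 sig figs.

r_corr = 9.25 g·m⁻²·a⁻¹

zinc: T≤10 °C ⇒ hinge +0.038·(-5.8−10) = -0.6004
  Pd branch = 0.0129·Pd^0.44·e^(0.046·RH+f) = 0.7389 μm/a
  Cl⁻ term: 0.0175·429.6^0.57·exp(0.008·62+0.085·-5.8) = 0.5561
  sum: 0.7389 + 0.5561 → r_corr = 1.295 μm/a
Convert to mass loss: 1.295 μm/a × 7.14 g/cm³ = 9.247 g·m⁻²·a⁻¹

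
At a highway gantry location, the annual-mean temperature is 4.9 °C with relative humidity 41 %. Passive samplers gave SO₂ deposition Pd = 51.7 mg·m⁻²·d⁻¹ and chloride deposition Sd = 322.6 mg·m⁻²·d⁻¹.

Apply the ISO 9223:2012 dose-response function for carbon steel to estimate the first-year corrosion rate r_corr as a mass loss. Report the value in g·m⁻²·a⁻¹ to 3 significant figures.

carbon steel: T≤10 °C ⇒ hinge +0.150·(4.9−10) = -0.7650
  SO₂ term: 1.77·51.7^0.52·exp(0.02·41-0.7650) = 14.55
  Cl⁻ term: 0.102·322.6^0.62·exp(0.033·41+0.04·4.9) = 17.25
  r_corr = 14.55 + 17.25 = 31.8 μm/a
Convert to mass loss: 31.8 μm/a × 7.85 g/cm³ = 249.6 g·m⁻²·a⁻¹

r_corr = 250 g·m⁻²·a⁻¹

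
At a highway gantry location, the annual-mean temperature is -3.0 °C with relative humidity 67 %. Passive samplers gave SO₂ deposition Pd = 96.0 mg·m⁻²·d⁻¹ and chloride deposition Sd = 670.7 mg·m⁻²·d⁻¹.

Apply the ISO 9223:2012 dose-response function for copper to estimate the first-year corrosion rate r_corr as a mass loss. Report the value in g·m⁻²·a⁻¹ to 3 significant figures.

copper: f(T) = +0.126·(T−10) [T≤10 °C] = -1.6380
  Pd branch = 0.0053·Pd^0.26·e^(0.059·RH+f) = 0.1758 μm/a
  Cl⁻ term: 0.01025·670.7^0.27·exp(0.036·67+0.049·-3.0) = 0.5722
  sum: 0.1758 + 0.5722 → r_corr = 0.748 μm/a
Convert to mass loss: 0.748 μm/a × 8.96 g/cm³ = 6.702 g·m⁻²·a⁻¹

r_corr = 6.70 g·m⁻²·a⁻¹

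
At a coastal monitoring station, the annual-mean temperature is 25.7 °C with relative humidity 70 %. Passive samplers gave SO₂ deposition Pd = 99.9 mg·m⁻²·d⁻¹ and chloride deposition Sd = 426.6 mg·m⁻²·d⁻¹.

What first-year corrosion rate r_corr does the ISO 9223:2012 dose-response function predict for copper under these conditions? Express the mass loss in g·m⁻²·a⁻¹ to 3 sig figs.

r_corr = 23.4 g·m⁻²·a⁻¹

copper: temperature factor f = -0.080·(15.7) = -1.2560
  sulphur-dioxide contribution → 0.3107 μm/a
  chloride contribution → 2.302 μm/a
  total first-year rate 2.613 μm/a
Convert to mass loss: 2.613 μm/a × 8.96 g/cm³ = 23.41 g·m⁻²·a⁻¹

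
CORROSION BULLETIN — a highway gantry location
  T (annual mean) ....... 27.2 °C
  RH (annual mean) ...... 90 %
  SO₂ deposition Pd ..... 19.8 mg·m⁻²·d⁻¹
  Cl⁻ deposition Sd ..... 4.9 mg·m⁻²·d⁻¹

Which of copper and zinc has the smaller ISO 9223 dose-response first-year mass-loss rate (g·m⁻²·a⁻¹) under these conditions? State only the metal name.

zinc

copper: f(T) = -0.080·(T−10) [T>10 °C] = -1.3760
  Pd branch = 0.0053·Pd^0.26·e^(0.059·RH+f) = 0.5887 μm/a
  Sd branch = 0.01025·Sd^0.27·e^(0.036·RH+0.049·T) = 1.524 μm/a
  sum: 0.5887 + 1.524 → r_corr = 2.113 μm/a
  mass loss = 2.113 μm/a × 8.96 g/cm³ = 18.93 g·m⁻²·a⁻¹
zinc: f(T) = -0.071·(T−10) [T>10 °C] = -1.2212
  SO₂ term: 0.0129·19.8^0.44·exp(0.046·90-1.2212) = 0.8887
  Sd branch = 0.0175·Sd^0.57·e^(0.008·RH+0.085·T) = 0.8979 μm/a
  sum: 0.8887 + 0.8979 → r_corr = 1.787 μm/a
  mass loss = 1.787 μm/a × 7.14 g/cm³ = 12.76 g·m⁻²·a⁻¹
Ordering by g·m⁻²·a⁻¹: copper (18.9) > zinc (12.8)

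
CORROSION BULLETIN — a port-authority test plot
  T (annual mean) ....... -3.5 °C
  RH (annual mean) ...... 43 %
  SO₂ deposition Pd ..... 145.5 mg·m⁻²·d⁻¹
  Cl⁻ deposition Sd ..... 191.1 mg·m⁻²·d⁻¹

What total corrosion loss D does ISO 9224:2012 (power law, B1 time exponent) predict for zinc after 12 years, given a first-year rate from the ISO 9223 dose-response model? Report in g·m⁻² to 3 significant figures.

zinc: T≤10 °C ⇒ hinge +0.038·(-3.5−10) = -0.5130
  SO₂ term: 0.0129·145.5^0.44·exp(0.046·43-0.5130) = 0.4994
  Sd branch = 0.0175·Sd^0.57·e^(0.008·RH+0.085·T) = 0.3661 μm/a
  r_corr = 0.4994 + 0.3661 = 0.8655 μm/a
Long-term exponent b (ISO 9224 Table 2, B1) = 0.813
  D(12) = 0.8655 × 12^0.813 = 0.8655 × 7.54 = 6.526 μm
  Mass loss = 6.526 μm × 7.14 g/cm³ = 46.6 g·m⁻²

D(12) = 46.6 g·m⁻²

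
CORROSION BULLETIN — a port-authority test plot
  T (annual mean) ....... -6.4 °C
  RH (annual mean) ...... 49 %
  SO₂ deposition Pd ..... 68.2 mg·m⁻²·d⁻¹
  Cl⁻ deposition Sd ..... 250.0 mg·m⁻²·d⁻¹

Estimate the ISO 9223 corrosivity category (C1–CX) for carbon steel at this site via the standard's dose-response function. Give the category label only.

carbon steel: T≤10 °C ⇒ hinge +0.150·(-6.4−10) = -2.4600
  Pd branch = 1.77·Pd^0.52·e^(0.02·RH+f) = 3.621 μm/a
  Sd branch = 0.102·Sd^0.62·e^(0.033·RH+0.04·T) = 12.2 μm/a
  sum: 3.621 + 12.2 → r_corr = 15.82 μm/a
Category bounds: 1.3…25 μm/a bracket r_corr ⇒ C2

C2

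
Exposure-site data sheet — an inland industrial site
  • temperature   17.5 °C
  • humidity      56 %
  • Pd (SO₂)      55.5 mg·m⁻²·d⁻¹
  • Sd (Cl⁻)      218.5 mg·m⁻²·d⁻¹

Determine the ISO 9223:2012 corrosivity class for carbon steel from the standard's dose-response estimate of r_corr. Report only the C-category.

C4

carbon steel: temperature factor f = -0.054·(7.5) = -0.4050
  Pd branch = 1.77·Pd^0.52·e^(0.02·RH+f) = 29.21 μm/a
  Cl⁻ term: 0.102·218.5^0.62·exp(0.033·56+0.04·17.5) = 36.78
  r_corr = 29.21 + 36.78 = 65.99 μm/a
Category bounds: 50…80 μm/a bracket r_corr ⇒ C4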